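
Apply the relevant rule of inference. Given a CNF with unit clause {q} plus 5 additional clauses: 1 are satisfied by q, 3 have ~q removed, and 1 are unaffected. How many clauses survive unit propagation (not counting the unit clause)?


Satisfied (removed): 1
Shortened (remain): 3
Unchanged (remain): 1
Remaining = 3 + 1 = 4

4


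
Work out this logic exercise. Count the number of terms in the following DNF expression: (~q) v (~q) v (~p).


A DNF formula is a disjunction of terms (conjunctions).
Terms are separated by v.
Counting the disjuncts: 3 terms.

3


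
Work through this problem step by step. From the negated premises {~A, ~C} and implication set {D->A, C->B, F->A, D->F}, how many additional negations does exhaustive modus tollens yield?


Initial negated facts: {~A, ~C}
Apply modus tollens to closure:
  ~A and D->A  =>  ~D
  ~A and F->A  =>  ~F
Final negated: {~A, ~C, ~D, ~F}
New negations: {~D, ~F}
Count = 2

2


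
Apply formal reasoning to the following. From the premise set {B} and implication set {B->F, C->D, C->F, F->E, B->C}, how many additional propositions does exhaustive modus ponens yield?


Initial facts: {B}
Apply modus ponens to closure:
  B and B->F  =>  F
  F and F->E  =>  E
  B and B->C  =>  C
  C and C->D  =>  D
Final known: {B, C, D, E, F}
New propositions: {C, D, E, F}
Count = 4

4


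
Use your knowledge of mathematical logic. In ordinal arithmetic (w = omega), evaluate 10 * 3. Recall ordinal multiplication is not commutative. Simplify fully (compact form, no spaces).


Compute 10 * 3.
Ordinal * is associative and left-distributive over +, but NOT commutative; for finite n>1, n*w = w but w*n stays w*n.
Both finite; ordinal * agrees with natural *: 10 * 3 = 30.
Result = 30

30


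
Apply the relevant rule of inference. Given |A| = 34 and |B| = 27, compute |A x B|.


The Cartesian product A x B contains all ordered pairs (a, b).
|A x B| = |A| * |B| = 34 * 27 = 918

918


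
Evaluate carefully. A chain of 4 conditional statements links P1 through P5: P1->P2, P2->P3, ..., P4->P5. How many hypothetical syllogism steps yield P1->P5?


With 4 implications in a chain connecting 5 propositions:
P1->P2, P2->P3, ..., P4->P5
Steps needed = (number of implications) - 1 = 4 - 1 = 3

3


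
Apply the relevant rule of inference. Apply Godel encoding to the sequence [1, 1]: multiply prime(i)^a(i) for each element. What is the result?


Encode each element as an exponent of the corresponding prime:
  2^1 = 2
  3^1 = 3
Product = 2 * 3 = 6

6


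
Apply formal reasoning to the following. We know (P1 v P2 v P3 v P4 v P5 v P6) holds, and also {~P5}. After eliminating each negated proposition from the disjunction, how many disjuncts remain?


Original disjuncts (6): P1, P2, P3, P4, P5, P6
Negated (eliminate): ~P5
Remaining disjuncts: P1, P2, P3, P4, P6
Count = 6 - 1 = 5

5


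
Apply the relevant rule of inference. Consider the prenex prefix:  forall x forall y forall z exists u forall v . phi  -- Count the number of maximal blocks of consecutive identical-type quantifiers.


Quantifier-type sequence: A A A E A  (A=forall, E=exists)
Group into maximal same-type runs:
  Ax3 | Ex1 | Ax1
Number of blocks = 3

3


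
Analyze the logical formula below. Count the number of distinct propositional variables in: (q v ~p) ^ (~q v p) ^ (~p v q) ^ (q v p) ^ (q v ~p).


Identify each variable that appears in the formula.
Variables found: p, q
Count = 2

2


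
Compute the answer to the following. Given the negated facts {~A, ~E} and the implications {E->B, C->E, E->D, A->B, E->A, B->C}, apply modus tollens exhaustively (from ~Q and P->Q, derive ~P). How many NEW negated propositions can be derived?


Initial negated facts: {~A, ~E}
Apply modus tollens to closure:
  ~E and C->E  =>  ~C
  ~C and B->C  =>  ~B
Final negated: {~A, ~B, ~C, ~E}
New negations: {~B, ~C}
Count = 2

2


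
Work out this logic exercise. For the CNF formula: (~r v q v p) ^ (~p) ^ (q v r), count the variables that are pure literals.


Check each variable for pure literal status:
p: mixed (not pure)
q: pure positive
r: mixed (not pure)
Pure literal count = 1

1


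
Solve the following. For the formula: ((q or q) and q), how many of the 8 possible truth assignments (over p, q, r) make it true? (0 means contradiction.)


Check all 8 assignments:
p=0, q=0, r=0: 0
p=0, q=0, r=1: 0
p=0, q=1, r=0: 1
p=0, q=1, r=1: 1
p=1, q=0, r=0: 0
p=1, q=0, r=1: 0
p=1, q=1, r=0: 1
p=1, q=1, r=1: 1
Count of True = 4

4


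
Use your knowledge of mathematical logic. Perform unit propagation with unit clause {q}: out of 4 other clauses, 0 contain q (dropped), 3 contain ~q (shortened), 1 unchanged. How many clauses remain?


Satisfied (removed): 0
Shortened (remain): 3
Unchanged (remain): 1
Remaining = 3 + 1 = 4

4


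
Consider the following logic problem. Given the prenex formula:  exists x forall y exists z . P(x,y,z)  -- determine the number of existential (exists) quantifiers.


Quantifier prefix: exists x forall y exists z
Mark each quantifier type:
  E U E
Universal count = 1, Existential count = 2
Asked for existential (exists) quantifiers: 2

2


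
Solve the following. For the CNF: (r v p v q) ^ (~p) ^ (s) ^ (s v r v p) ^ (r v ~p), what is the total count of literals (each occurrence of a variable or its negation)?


Counting literals in each clause:
Clause 1: 3 literal(s)
Clause 2: 1 literal(s)
Clause 3: 1 literal(s)
Clause 4: 3 literal(s)
Clause 5: 2 literal(s)
Total = 10

10


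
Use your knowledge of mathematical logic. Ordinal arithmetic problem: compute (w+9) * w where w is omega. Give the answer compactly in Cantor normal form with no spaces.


Compute (w+9) * w.
Ordinal * is associative and left-distributive over +, but NOT commutative; for finite n>1, n*w = w but w*n stays w*n.
(w+9) * w = sup{(w+9)*k : k<w} = sup{w*k+9} = w^2 (the +9 tail is absorbed in the limit).
Result = w^2

w^2


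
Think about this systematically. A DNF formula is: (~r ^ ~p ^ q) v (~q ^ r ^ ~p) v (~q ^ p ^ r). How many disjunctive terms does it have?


A DNF formula is a disjunction of terms (conjunctions).
Terms are separated by v.
Counting the disjuncts: 3 terms.

3


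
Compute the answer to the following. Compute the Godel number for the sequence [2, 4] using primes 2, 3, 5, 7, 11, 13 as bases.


Encode each element as an exponent of the corresponding prime:
  2^2 = 4
  3^4 = 81
Product = 4 * 81 = 324

324


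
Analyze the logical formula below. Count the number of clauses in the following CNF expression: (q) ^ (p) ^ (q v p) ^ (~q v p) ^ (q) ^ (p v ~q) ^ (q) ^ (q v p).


A CNF formula is a conjunction of clauses.
Clauses are separated by ^.
Counting the conjuncts: 8 clauses.

8


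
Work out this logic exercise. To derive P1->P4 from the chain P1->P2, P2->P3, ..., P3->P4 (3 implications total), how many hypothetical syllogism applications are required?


With 3 implications in a chain connecting 4 propositions:
P1->P2, P2->P3, ..., P3->P4
Steps needed = (number of implications) - 1 = 3 - 1 = 2

2


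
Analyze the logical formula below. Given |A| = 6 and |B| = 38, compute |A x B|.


The Cartesian product A x B contains all ordered pairs (a, b).
|A x B| = |A| * |B| = 6 * 38 = 228

228


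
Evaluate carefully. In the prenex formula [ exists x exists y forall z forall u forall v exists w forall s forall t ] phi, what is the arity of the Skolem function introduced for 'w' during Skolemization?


Quantifier prefix: exists x exists y forall z forall u forall v exists w forall s forall t
'w' is existentially quantified at position 6.
Universal variables preceding it: z, u, v
Skolem function arity = 3

3


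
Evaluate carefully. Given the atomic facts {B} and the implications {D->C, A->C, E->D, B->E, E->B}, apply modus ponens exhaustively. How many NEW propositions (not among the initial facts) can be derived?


Initial facts: {B}
Apply modus ponens to closure:
  B and B->E  =>  E
  E and E->D  =>  D
  D and D->C  =>  C
Final known: {B, C, D, E}
New propositions: {C, D, E}
Count = 3

3


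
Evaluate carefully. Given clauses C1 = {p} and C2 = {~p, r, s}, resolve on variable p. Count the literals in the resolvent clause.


Remove p from C1 and ~p from C2.
C1 remainder: {}
C2 remainder: {r, s}
Union (resolvent): {r, s}
Resolvent has 2 literal(s).

2


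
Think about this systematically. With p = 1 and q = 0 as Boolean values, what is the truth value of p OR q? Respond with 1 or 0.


p = 1, q = 0
Operation: p OR q
Evaluate: 1 OR 0 = 1

1


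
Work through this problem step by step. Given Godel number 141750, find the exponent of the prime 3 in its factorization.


Factorize 141750 by dividing by 3 repeatedly.
Division steps: 3 divides 141750 exactly 4 time(s).
Exponent of 3 = 4

4


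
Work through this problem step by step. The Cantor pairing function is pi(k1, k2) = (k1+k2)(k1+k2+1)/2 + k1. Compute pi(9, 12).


k1 + k2 = 21
(k1+k2)(k1+k2+1)/2 = 21 * 22 / 2 = 231
pi = 231 + 9 = 240

240


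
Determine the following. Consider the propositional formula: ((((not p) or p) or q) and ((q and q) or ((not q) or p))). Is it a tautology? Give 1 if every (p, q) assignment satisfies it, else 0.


Check all 4 assignments:
p=0, q=0: 1
p=0, q=1: 1
p=1, q=0: 1
p=1, q=1: 1
Satisfying count = 4/4.
Tautology iff count = 4: yes.

1


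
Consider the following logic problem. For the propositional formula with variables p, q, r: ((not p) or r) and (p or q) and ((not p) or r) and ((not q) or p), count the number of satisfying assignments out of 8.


Evaluate all 8 assignments for p, q, r:
p=0, q=0, r=0: 0
p=0, q=0, r=1: 0
p=0, q=1, r=0: 0
p=0, q=1, r=1: 0
p=1, q=0, r=0: 0
p=1, q=0, r=1: 1
p=1, q=1, r=0: 0
p=1, q=1, r=1: 1
Satisfying count = 2

2


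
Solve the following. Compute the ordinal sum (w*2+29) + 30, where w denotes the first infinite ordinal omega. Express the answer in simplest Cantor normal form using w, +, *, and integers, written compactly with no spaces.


Compute (w*2+29) + 30.
Ordinal + is associative but NOT commutative; for finite n>0, n + w = w but w + n stays w+n.
By associativity: (w*2+29) + 30 = w*2 + (29+30) = w*2+59.
Result = w*2+59

w*2+59


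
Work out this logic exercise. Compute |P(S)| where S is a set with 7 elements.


The power set of a set with n elements has 2^n elements.
|P(S)| = 2^7 = 128

128


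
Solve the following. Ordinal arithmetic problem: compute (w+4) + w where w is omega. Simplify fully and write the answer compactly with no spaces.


Compute (w+4) + w.
Ordinal + is associative but NOT commutative; for finite n>0, n + w = w but w + n stays w+n.
(w+4) + w = w + (4+w) = w + w = w*2 (the finite tail 4 is absorbed by the right w).
Result = w*2

w*2


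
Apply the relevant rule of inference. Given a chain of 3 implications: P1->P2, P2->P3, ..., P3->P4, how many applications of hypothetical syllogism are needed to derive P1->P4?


With 3 implications in a chain connecting 4 propositions:
P1->P2, P2->P3, ..., P3->P4
Steps needed = (number of implications) - 1 = 3 - 1 = 2

2


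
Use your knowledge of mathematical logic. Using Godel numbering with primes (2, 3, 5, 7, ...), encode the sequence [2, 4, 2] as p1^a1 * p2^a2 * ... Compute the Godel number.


Encode each element as an exponent of the corresponding prime:
  2^2 = 4
  3^4 = 81
  5^2 = 25
Product = 4 * 81 * 25 = 8100

8100


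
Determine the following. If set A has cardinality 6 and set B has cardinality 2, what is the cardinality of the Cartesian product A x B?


The Cartesian product A x B contains all ordered pairs (a, b).
|A x B| = |A| * |B| = 6 * 2 = 12

12


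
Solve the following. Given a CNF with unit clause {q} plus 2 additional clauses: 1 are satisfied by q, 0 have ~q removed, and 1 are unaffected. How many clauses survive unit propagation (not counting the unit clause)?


Satisfied (removed): 1
Shortened (remain): 0
Unchanged (remain): 1
Remaining = 0 + 1 = 1

1


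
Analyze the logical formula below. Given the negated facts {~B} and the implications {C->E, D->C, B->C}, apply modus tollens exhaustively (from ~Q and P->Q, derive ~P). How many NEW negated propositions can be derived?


Initial negated facts: {~B}
Apply modus tollens to closure:
  (no implication fires)
Final negated: {~B}
New negations: {(none)}
Count = 0

0


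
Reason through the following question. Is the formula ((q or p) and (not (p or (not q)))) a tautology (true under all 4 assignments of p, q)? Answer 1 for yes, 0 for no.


Check all 4 assignments:
p=0, q=0: 0
p=0, q=1: 1
p=1, q=0: 0
p=1, q=1: 0
Satisfying count = 1/4.
Tautology iff count = 4: no.

0


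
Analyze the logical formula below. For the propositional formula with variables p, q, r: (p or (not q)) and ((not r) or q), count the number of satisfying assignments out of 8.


Evaluate all 8 assignments for p, q, r:
p=0, q=0, r=0: 1
p=0, q=0, r=1: 0
p=0, q=1, r=0: 0
p=0, q=1, r=1: 0
p=1, q=0, r=0: 1
p=1, q=0, r=1: 0
p=1, q=1, r=0: 1
p=1, q=1, r=1: 1
Satisfying count = 4

4


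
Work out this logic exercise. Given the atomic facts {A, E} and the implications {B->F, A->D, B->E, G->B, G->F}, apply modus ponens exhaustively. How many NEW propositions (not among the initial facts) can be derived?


Initial facts: {A, E}
Apply modus ponens to closure:
  A and A->D  =>  D
Final known: {A, D, E}
New propositions: {D}
Count = 1

1


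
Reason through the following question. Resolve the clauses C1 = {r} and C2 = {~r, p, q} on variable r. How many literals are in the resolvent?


Remove r from C1 and ~r from C2.
C1 remainder: {}
C2 remainder: {p, q}
Union (resolvent): {p, q}
Resolvent has 2 literal(s).

2


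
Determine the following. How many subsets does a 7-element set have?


The power set of a set with n elements has 2^n elements.
|P(S)| = 2^7 = 128

128


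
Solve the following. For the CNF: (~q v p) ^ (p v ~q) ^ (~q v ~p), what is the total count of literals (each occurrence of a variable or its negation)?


Counting literals in each clause:
Clause 1: 2 literal(s)
Clause 2: 2 literal(s)
Clause 3: 2 literal(s)
Total = 6

6


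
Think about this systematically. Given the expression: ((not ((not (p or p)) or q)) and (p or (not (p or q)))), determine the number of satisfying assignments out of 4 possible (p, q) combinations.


Check all 4 assignments:
p=0, q=0: 0
p=0, q=1: 0
p=1, q=0: 1
p=1, q=1: 0
Count of True = 1

1


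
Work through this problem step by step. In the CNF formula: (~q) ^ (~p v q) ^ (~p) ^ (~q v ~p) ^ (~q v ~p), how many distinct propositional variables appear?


Identify each variable that appears in the formula.
Variables found: p, q
Count = 2

2


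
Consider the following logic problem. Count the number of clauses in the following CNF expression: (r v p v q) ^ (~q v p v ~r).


A CNF formula is a conjunction of clauses.
Clauses are separated by ^.
Counting the conjuncts: 2 clauses.

2


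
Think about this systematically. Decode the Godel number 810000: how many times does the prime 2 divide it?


Factorize 810000 by dividing by 2 repeatedly.
Division steps: 2 divides 810000 exactly 4 time(s).
Exponent of 2 = 4

4


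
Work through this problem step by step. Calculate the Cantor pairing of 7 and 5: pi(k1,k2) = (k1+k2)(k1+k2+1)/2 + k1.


k1 + k2 = 12
(k1+k2)(k1+k2+1)/2 = 12 * 13 / 2 = 78
pi = 78 + 7 = 85

85


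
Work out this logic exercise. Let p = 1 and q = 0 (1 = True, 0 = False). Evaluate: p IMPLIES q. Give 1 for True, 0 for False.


p = 1, q = 0
Operation: p IMPLIES q
Evaluate: 1 IMPLIES 0 = 0

0


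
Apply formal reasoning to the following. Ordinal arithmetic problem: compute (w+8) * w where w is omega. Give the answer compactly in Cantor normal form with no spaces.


Compute (w+8) * w.
Ordinal * is associative and left-distributive over +, but NOT commutative; for finite n>1, n*w = w but w*n stays w*n.
(w+8) * w = sup{(w+8)*k : k<w} = sup{w*k+8} = w^2 (the +8 tail is absorbed in the limit).
Result = w^2

w^2


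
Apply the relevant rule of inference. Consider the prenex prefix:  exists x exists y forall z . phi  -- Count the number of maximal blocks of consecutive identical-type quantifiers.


Quantifier-type sequence: E E A  (A=forall, E=exists)
Group into maximal same-type runs:
  Ex2 | Ax1
Number of blocks = 2

2


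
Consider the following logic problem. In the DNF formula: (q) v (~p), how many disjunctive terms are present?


A DNF formula is a disjunction of terms (conjunctions).
Terms are separated by v.
Counting the disjuncts: 2 terms.

2


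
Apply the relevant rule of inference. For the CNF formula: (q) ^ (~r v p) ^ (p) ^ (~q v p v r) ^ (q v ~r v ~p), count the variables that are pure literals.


Check each variable for pure literal status:
p: mixed (not pure)
q: mixed (not pure)
r: mixed (not pure)
Pure literal count = 0

0


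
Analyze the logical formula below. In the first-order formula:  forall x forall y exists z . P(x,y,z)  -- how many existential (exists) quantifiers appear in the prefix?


Quantifier prefix: forall x forall y exists z
Mark each quantifier type:
  U U E
Universal count = 2, Existential count = 1
Asked for existential (exists) quantifiers: 1

1


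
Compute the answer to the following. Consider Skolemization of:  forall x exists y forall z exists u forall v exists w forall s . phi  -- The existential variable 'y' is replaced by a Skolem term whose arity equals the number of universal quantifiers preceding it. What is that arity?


Quantifier prefix: forall x exists y forall z exists u forall v exists w forall s
'y' is existentially quantified at position 2.
Universal variables preceding it: x
Skolem function arity = 1

1


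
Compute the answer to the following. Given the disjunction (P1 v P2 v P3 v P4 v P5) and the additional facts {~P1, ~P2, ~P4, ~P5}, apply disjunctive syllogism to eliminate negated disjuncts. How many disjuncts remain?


Original disjuncts (5): P1, P2, P3, P4, P5
Negated (eliminate): ~P1, ~P2, ~P4, ~P5
Remaining disjuncts: P3
Count = 5 - 4 = 1

1


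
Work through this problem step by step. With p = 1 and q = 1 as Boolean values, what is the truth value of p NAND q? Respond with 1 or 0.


p = 1, q = 1
Operation: p NAND q
Evaluate: 1 NAND 1 = 0

0


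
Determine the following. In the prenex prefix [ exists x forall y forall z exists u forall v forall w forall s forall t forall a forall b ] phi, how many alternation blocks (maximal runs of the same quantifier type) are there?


Quantifier-type sequence: E A A E A A A A A A  (A=forall, E=exists)
Group into maximal same-type runs:
  Ex1 | Ax2 | Ex1 | Ax6
Number of blocks = 4

4


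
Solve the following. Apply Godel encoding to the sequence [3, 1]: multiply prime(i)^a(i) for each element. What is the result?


Encode each element as an exponent of the corresponding prime:
  2^3 = 8
  3^1 = 3
Product = 8 * 3 = 24

24


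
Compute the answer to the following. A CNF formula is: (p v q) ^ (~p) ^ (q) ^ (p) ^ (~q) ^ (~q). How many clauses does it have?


A CNF formula is a conjunction of clauses.
Clauses are separated by ^.
Counting the conjuncts: 6 clauses.

6


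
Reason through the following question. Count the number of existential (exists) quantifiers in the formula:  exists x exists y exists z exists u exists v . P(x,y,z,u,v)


Quantifier prefix: exists x exists y exists z exists u exists v
Mark each quantifier type:
  E E E E E
Universal count = 0, Existential count = 5
Asked for existential (exists) quantifiers: 5

5


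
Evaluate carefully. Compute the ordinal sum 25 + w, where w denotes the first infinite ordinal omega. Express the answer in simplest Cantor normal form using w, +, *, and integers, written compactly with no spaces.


Compute 25 + w.
Ordinal + is associative but NOT commutative; for finite n>0, n + w = w but w + n stays w+n.
Any finite left addend is absorbed by w on the right: 25 + w = w.
Result = w

w


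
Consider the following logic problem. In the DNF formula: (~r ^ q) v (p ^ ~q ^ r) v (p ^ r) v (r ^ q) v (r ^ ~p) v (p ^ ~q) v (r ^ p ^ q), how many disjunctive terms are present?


A DNF formula is a disjunction of terms (conjunctions).
Terms are separated by v.
Counting the disjuncts: 7 terms.

7


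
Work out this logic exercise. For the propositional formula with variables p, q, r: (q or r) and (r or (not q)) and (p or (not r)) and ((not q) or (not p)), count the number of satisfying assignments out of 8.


Evaluate all 8 assignments for p, q, r:
p=0, q=0, r=0: 0
p=0, q=0, r=1: 0
p=0, q=1, r=0: 0
p=0, q=1, r=1: 0
p=1, q=0, r=0: 0
p=1, q=0, r=1: 1
p=1, q=1, r=0: 0
p=1, q=1, r=1: 0
Satisfying count = 1

1


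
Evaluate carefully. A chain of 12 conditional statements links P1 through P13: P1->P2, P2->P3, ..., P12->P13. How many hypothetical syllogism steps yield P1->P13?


With 12 implications in a chain connecting 13 propositions:
P1->P2, P2->P3, ..., P12->P13
Steps needed = (number of implications) - 1 = 12 - 1 = 11

11


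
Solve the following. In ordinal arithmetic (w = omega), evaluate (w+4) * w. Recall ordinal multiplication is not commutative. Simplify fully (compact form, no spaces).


Compute (w+4) * w.
Ordinal * is associative and left-distributive over +, but NOT commutative; for finite n>1, n*w = w but w*n stays w*n.
(w+4) * w = sup{(w+4)*k : k<w} = sup{w*k+4} = w^2 (the +4 tail is absorbed in the limit).
Result = w^2

w^2


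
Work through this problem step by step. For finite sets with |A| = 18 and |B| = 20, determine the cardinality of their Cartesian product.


The Cartesian product A x B contains all ordered pairs (a, b).
|A x B| = |A| * |B| = 18 * 20 = 360

360


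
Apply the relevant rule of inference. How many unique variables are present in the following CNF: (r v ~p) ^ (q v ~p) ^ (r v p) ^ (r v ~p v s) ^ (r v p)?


Identify each variable that appears in the formula.
Variables found: p, q, r, s
Count = 4

4


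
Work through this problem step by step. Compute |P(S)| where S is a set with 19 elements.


The power set of a set with n elements has 2^n elements.
|P(S)| = 2^19 = 524288

524288


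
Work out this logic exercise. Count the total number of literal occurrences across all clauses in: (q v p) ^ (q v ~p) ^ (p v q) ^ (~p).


Counting literals in each clause:
Clause 1: 2 literal(s)
Clause 2: 2 literal(s)
Clause 3: 2 literal(s)
Clause 4: 1 literal(s)
Total = 7

7


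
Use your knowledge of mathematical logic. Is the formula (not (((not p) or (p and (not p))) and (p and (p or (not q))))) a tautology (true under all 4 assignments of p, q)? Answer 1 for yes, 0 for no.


Check all 4 assignments:
p=0, q=0: 1
p=0, q=1: 1
p=1, q=0: 1
p=1, q=1: 1
Satisfying count = 4/4.
Tautology iff count = 4: yes.

1


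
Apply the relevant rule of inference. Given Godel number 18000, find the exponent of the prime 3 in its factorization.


Factorize 18000 by dividing by 3 repeatedly.
Division steps: 3 divides 18000 exactly 2 time(s).
Exponent of 3 = 2

2


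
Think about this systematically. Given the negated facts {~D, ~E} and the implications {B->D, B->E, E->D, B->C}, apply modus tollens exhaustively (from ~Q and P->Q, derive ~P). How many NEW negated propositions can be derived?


Initial negated facts: {~D, ~E}
Apply modus tollens to closure:
  ~D and B->D  =>  ~B
Final negated: {~B, ~D, ~E}
New negations: {~B}
Count = 1

1


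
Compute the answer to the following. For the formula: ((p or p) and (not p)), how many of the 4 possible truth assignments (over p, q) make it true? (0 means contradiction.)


Check all 4 assignments:
p=0, q=0: 0
p=0, q=1: 0
p=1, q=0: 0
p=1, q=1: 0
Count of True = 0

0


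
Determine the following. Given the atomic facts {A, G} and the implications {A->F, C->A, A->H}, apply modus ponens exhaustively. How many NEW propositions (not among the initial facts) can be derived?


Initial facts: {A, G}
Apply modus ponens to closure:
  A and A->F  =>  F
  A and A->H  =>  H
Final known: {A, F, G, H}
New propositions: {F, H}
Count = 2

2


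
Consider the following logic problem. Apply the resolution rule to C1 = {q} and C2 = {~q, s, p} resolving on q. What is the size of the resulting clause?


Remove q from C1 and ~q from C2.
C1 remainder: {}
C2 remainder: {s, p}
Union (resolvent): {p, s}
Resolvent has 2 literal(s).

2


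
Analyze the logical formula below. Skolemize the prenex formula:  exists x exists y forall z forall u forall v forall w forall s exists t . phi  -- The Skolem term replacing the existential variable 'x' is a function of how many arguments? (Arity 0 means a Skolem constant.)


Quantifier prefix: exists x exists y forall z forall u forall v forall w forall s exists t
'x' is existentially quantified at position 1.
No universal quantifiers precede it.
Skolem function arity = 0 (a Skolem constant)

0


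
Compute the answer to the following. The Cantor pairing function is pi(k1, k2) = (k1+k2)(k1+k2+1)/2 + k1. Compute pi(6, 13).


k1 + k2 = 19
(k1+k2)(k1+k2+1)/2 = 19 * 20 / 2 = 190
pi = 190 + 6 = 196

196


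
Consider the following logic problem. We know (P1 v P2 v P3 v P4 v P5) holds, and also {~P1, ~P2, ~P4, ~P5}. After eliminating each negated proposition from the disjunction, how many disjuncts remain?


Original disjuncts (5): P1, P2, P3, P4, P5
Negated (eliminate): ~P1, ~P2, ~P4, ~P5
Remaining disjuncts: P3
Count = 5 - 4 = 1

1


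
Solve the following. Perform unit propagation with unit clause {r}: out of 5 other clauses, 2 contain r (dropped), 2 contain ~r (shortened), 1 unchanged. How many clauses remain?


Satisfied (removed): 2
Shortened (remain): 2
Unchanged (remain): 1
Remaining = 2 + 1 = 3

3


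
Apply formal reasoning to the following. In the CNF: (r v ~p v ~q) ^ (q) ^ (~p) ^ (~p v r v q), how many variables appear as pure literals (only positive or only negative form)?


Check each variable for pure literal status:
p: pure negative
q: mixed (not pure)
r: pure positive
Pure literal count = 2

2


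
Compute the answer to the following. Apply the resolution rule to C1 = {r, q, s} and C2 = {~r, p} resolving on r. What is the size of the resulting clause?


Remove r from C1 and ~r from C2.
C1 remainder: {q, s}
C2 remainder: {p}
Union (resolvent): {p, q, s}
Resolvent has 3 literal(s).

3


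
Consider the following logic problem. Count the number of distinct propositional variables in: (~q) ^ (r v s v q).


Identify each variable that appears in the formula.
Variables found: q, r, s
Count = 3

3


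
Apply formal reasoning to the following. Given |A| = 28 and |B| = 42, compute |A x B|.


The Cartesian product A x B contains all ordered pairs (a, b).
|A x B| = |A| * |B| = 28 * 42 = 1176

1176


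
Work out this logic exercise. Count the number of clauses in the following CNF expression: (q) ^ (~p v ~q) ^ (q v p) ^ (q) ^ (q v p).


A CNF formula is a conjunction of clauses.
Clauses are separated by ^.
Counting the conjuncts: 5 clauses.

5


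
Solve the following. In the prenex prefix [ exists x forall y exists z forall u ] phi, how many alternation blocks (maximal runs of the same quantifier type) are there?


Quantifier-type sequence: E A E A  (A=forall, E=exists)
Group into maximal same-type runs:
  Ex1 | Ax1 | Ex1 | Ax1
Number of blocks = 4

4


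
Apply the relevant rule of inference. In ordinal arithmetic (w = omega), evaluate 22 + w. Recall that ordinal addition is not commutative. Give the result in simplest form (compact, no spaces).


Compute 22 + w.
Ordinal + is associative but NOT commutative; for finite n>0, n + w = w but w + n stays w+n.
Any finite left addend is absorbed by w on the right: 22 + w = w.
Result = w

w


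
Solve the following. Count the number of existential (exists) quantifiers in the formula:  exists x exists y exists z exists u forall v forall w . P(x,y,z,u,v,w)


Quantifier prefix: exists x exists y exists z exists u forall v forall w
Mark each quantifier type:
  E E E E U U
Universal count = 2, Existential count = 4
Asked for existential (exists) quantifiers: 4

4


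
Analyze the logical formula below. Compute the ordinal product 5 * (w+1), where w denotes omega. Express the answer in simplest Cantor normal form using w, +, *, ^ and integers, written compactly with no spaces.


Compute 5 * (w+1).
Ordinal * is associative and left-distributive over +, but NOT commutative; for finite n>1, n*w = w but w*n stays w*n.
By left-distributivity: 5 * (w+1) = 5*w + 5*1 = w + 5 = w+5.
Result = w+5

w+5


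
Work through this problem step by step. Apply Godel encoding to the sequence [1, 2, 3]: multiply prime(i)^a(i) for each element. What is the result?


Encode each element as an exponent of the corresponding prime:
  2^1 = 2
  3^2 = 9
  5^3 = 125
Product = 2 * 9 * 125 = 2250

2250


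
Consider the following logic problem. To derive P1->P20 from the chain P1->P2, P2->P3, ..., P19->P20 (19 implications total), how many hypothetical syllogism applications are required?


With 19 implications in a chain connecting 20 propositions:
P1->P2, P2->P3, ..., P19->P20
Steps needed = (number of implications) - 1 = 19 - 1 = 18

18


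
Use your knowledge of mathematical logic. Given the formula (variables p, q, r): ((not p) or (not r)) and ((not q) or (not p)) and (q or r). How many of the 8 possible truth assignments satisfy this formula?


Evaluate all 8 assignments for p, q, r:
p=0, q=0, r=0: 0
p=0, q=0, r=1: 1
p=0, q=1, r=0: 1
p=0, q=1, r=1: 1
p=1, q=0, r=0: 0
p=1, q=0, r=1: 0
p=1, q=1, r=0: 0
p=1, q=1, r=1: 0
Satisfying count = 3

3


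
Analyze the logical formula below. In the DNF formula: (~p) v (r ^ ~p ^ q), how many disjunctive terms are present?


A DNF formula is a disjunction of terms (conjunctions).
Terms are separated by v.
Counting the disjuncts: 2 terms.

2


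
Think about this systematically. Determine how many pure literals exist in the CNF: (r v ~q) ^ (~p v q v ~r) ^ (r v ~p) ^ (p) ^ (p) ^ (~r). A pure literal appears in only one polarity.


Check each variable for pure literal status:
p: mixed (not pure)
q: mixed (not pure)
r: mixed (not pure)
Pure literal count = 0

0


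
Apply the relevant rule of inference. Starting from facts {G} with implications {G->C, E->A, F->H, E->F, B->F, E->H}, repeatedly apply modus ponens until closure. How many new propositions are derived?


Initial facts: {G}
Apply modus ponens to closure:
  G and G->C  =>  C
Final known: {C, G}
New propositions: {C}
Count = 1

1


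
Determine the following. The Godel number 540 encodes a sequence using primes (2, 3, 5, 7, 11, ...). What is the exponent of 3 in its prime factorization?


Factorize 540 by dividing by 3 repeatedly.
Division steps: 3 divides 540 exactly 3 time(s).
Exponent of 3 = 3

3


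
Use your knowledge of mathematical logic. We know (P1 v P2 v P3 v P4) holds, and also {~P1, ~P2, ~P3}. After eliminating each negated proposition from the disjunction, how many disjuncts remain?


Original disjuncts (4): P1, P2, P3, P4
Negated (eliminate): ~P1, ~P2, ~P3
Remaining disjuncts: P4
Count = 4 - 3 = 1

1


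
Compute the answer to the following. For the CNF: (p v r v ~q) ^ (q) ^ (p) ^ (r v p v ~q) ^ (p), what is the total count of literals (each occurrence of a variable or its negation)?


Counting literals in each clause:
Clause 1: 3 literal(s)
Clause 2: 1 literal(s)
Clause 3: 1 literal(s)
Clause 4: 3 literal(s)
Clause 5: 1 literal(s)
Total = 9

9


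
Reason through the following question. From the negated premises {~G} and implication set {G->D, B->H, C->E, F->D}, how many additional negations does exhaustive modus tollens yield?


Initial negated facts: {~G}
Apply modus tollens to closure:
  (no implication fires)
Final negated: {~G}
New negations: {(none)}
Count = 0

0


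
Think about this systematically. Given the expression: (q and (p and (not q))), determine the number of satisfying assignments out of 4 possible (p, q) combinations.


Check all 4 assignments:
p=0, q=0: 0
p=0, q=1: 0
p=1, q=0: 0
p=1, q=1: 0
Count of True = 0

0


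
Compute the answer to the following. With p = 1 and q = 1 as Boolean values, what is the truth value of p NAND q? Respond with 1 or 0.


p = 1, q = 1
Operation: p NAND q
Evaluate: 1 NAND 1 = 0

0


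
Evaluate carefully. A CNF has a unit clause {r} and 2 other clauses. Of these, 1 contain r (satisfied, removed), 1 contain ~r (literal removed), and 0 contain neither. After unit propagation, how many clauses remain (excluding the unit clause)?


Satisfied (removed): 1
Shortened (remain): 1
Unchanged (remain): 0
Remaining = 1 + 0 = 1

1


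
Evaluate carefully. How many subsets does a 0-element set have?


The power set of a set with n elements has 2^n elements.
|P(S)| = 2^0 = 1

1


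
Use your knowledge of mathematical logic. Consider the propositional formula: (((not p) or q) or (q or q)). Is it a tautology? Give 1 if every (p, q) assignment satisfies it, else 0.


Check all 4 assignments:
p=0, q=0: 1
p=0, q=1: 1
p=1, q=0: 0
p=1, q=1: 1
Satisfying count = 3/4.
Tautology iff count = 4: no.

0


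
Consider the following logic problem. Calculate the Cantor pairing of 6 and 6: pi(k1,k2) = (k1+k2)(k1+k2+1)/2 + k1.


k1 + k2 = 12
(k1+k2)(k1+k2+1)/2 = 12 * 13 / 2 = 78
pi = 78 + 6 = 84

84


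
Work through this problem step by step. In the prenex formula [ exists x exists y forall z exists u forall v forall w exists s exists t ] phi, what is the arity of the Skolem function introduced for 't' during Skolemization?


Quantifier prefix: exists x exists y forall z exists u forall v forall w exists s exists t
't' is existentially quantified at position 8.
Universal variables preceding it: z, v, w
Skolem function arity = 3

3


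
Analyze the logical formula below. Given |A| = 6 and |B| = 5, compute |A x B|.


The Cartesian product A x B contains all ordered pairs (a, b).
|A x B| = |A| * |B| = 6 * 5 = 30

30


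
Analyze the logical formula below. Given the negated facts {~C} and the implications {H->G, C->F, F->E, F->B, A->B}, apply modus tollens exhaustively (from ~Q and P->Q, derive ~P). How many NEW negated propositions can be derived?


Initial negated facts: {~C}
Apply modus tollens to closure:
  (no implication fires)
Final negated: {~C}
New negations: {(none)}
Count = 0

0


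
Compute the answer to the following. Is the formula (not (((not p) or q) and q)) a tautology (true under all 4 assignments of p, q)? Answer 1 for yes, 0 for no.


Check all 4 assignments:
p=0, q=0: 1
p=0, q=1: 0
p=1, q=0: 1
p=1, q=1: 0
Satisfying count = 2/4.
Tautology iff count = 4: no.

0


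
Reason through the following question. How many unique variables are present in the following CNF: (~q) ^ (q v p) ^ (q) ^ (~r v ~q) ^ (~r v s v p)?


Identify each variable that appears in the formula.
Variables found: p, q, r, s
Count = 4

4


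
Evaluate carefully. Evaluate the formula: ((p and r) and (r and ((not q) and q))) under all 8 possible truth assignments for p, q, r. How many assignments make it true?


Check all 8 assignments:
p=0, q=0, r=0: 0
p=0, q=0, r=1: 0
p=0, q=1, r=0: 0
p=0, q=1, r=1: 0
p=1, q=0, r=0: 0
p=1, q=0, r=1: 0
p=1, q=1, r=0: 0
p=1, q=1, r=1: 0
Count of True = 0

0


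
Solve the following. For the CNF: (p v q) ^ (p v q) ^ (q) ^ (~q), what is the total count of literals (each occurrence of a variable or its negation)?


Counting literals in each clause:
Clause 1: 2 literal(s)
Clause 2: 2 literal(s)
Clause 3: 1 literal(s)
Clause 4: 1 literal(s)
Total = 6

6


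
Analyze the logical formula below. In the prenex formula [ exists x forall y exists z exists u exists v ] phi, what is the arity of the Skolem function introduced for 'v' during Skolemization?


Quantifier prefix: exists x forall y exists z exists u exists v
'v' is existentially quantified at position 5.
Universal variables preceding it: y
Skolem function arity = 1

1


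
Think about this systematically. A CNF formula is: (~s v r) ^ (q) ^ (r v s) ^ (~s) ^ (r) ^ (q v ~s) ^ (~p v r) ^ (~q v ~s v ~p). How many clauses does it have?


A CNF formula is a conjunction of clauses.
Clauses are separated by ^.
Counting the conjuncts: 8 clauses.

8


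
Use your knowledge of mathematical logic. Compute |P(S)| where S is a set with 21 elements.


The power set of a set with n elements has 2^n elements.
|P(S)| = 2^21 = 2097152

2097152


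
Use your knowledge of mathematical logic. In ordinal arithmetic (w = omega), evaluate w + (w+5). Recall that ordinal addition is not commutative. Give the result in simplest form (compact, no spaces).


Compute w + (w+5).
Ordinal + is associative but NOT commutative; for finite n>0, n + w = w but w + n stays w+n.
w + (w+5) = (w+w) + 5 = w*2+5.
Result = w*2+5

w*2+5


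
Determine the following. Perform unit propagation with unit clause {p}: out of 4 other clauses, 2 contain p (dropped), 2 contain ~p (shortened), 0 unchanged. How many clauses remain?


Satisfied (removed): 2
Shortened (remain): 2
Unchanged (remain): 0
Remaining = 2 + 0 = 2

2


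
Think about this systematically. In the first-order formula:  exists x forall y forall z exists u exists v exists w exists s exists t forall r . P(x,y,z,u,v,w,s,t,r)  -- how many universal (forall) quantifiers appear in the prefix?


Quantifier prefix: exists x forall y forall z exists u exists v exists w exists s exists t forall r
Mark each quantifier type:
  E U U E E E E E U
Universal count = 3, Existential count = 6
Asked for universal (forall) quantifiers: 3

3


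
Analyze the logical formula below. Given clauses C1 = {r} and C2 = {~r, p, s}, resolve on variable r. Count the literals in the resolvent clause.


Remove r from C1 and ~r from C2.
C1 remainder: {}
C2 remainder: {p, s}
Union (resolvent): {p, s}
Resolvent has 2 literal(s).

2


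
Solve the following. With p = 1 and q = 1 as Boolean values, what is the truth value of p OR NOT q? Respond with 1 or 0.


p = 1, q = 1
Operation: p OR NOT q
Evaluate: 1 OR NOT 1 = 1

1


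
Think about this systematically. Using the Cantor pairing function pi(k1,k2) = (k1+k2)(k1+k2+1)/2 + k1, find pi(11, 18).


k1 + k2 = 29
(k1+k2)(k1+k2+1)/2 = 29 * 30 / 2 = 435
pi = 435 + 11 = 446

446


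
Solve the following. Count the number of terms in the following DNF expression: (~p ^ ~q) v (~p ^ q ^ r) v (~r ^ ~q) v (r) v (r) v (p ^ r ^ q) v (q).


A DNF formula is a disjunction of terms (conjunctions).
Terms are separated by v.
Counting the disjuncts: 7 terms.

7


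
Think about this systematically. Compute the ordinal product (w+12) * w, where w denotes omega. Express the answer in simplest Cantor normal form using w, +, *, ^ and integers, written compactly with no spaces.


Compute (w+12) * w.
Ordinal * is associative and left-distributive over +, but NOT commutative; for finite n>1, n*w = w but w*n stays w*n.
(w+12) * w = sup{(w+12)*k : k<w} = sup{w*k+12} = w^2 (the +12 tail is absorbed in the limit).
Result = w^2

w^2


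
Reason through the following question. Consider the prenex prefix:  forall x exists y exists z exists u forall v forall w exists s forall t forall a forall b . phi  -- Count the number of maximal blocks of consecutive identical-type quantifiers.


Quantifier-type sequence: A E E E A A E A A A  (A=forall, E=exists)
Group into maximal same-type runs:
  Ax1 | Ex3 | Ax2 | Ex1 | Ax3
Number of blocks = 5

5


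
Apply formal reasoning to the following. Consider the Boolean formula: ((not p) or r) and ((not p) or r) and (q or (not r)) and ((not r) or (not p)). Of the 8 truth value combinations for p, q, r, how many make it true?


Evaluate all 8 assignments for p, q, r:
p=0, q=0, r=0: 1
p=0, q=0, r=1: 0
p=0, q=1, r=0: 1
p=0, q=1, r=1: 1
p=1, q=0, r=0: 0
p=1, q=0, r=1: 0
p=1, q=1, r=0: 0
p=1, q=1, r=1: 0
Satisfying count = 3

3


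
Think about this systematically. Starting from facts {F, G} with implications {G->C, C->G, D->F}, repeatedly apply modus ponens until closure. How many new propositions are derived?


Initial facts: {F, G}
Apply modus ponens to closure:
  G and G->C  =>  C
Final known: {C, F, G}
New propositions: {C}
Count = 1

1
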